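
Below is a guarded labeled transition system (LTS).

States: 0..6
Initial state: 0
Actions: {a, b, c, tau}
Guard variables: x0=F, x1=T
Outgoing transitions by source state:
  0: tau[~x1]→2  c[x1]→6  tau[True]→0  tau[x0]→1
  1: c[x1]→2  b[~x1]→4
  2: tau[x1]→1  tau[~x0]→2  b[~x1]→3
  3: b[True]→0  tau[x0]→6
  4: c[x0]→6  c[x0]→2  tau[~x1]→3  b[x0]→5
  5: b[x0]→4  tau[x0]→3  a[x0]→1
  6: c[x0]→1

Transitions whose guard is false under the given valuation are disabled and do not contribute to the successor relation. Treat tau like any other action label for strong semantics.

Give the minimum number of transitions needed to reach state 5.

Answer: UNREACHABLE

Analysis:
BFS to 5:
  depth 0: {0}
  depth 1: {6}
5 never appears.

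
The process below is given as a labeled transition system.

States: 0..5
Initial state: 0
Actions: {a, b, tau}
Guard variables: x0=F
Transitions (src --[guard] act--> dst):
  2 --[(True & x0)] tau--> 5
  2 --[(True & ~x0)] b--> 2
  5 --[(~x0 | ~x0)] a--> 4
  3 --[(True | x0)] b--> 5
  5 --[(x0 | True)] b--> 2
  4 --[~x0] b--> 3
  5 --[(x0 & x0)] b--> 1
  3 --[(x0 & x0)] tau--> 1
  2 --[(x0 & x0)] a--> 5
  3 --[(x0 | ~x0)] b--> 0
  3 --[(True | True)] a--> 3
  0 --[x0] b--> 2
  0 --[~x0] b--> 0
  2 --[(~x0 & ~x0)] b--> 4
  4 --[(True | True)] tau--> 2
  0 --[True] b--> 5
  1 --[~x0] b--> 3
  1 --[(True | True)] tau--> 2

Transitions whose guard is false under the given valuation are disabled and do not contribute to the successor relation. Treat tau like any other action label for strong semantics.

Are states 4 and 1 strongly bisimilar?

Answer: BISIMILAR

Trace:
Bisimulation quotient by refinement:
  P[0] = {{0,1,2,3,4,5}}
  P[1] = {{0,2},{1,4},{3,5}}
  P[2] = {{0},{1,4},{2},{3},{5}}
5 equivalence class(es) (converged in 3)
class of 4: {1,4}; class of 1: {1,4}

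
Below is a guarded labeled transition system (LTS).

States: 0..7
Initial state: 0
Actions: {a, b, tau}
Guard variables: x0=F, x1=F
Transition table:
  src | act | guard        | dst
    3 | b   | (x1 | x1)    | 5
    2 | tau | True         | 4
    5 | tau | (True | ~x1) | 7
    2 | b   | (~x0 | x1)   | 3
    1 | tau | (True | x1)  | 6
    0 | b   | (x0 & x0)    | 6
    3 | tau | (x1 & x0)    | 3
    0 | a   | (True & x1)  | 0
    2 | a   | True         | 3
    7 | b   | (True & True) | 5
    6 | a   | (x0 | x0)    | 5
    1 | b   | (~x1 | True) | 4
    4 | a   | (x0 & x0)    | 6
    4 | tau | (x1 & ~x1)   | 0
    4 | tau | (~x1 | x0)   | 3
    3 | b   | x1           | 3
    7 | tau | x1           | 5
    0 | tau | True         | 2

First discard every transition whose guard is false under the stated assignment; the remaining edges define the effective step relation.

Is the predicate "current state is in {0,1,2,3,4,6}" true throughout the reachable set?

Inv-set: {0,1,2,3,4,6}
Reachable = {0,2,3,4}
  0: ok
  2: ok
  3: ok
  4: ok

Answer: INVARIANT HOLDS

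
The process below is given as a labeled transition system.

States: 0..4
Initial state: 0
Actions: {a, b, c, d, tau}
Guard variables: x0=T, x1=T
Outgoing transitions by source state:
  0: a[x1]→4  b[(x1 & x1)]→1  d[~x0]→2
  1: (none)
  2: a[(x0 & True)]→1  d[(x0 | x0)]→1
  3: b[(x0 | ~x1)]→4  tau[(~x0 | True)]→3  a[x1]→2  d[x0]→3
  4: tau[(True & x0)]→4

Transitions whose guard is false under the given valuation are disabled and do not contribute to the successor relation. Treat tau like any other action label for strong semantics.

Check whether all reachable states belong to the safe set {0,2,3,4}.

Answer: INVARIANT VIOLATED at state 1

Trace:
Safe = {0,2,3,4}
R = {0,1,4}
  0: ✓
  1: outside
  4: ✓
reach 1 via b — violates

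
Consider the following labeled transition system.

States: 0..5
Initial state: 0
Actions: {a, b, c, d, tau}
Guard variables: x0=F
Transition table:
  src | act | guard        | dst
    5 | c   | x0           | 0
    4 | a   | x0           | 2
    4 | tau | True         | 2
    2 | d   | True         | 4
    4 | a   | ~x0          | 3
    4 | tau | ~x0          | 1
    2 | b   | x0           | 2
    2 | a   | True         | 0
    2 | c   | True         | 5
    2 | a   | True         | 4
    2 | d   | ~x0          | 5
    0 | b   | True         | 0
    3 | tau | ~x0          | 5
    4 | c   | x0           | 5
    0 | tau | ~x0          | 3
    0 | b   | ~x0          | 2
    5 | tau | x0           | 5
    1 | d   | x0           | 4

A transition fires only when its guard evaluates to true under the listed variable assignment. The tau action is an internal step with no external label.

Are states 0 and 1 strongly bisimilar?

Compute ~ classes (split until stable):
  π0 = {{0,1,2,3,4,5}}
  π1 = {{0},{1,5},{2},{3},{4}}
Fixed point at round 2; 5 class(es).
0∈{0}, 1∈{1,5}

Answer: NOT BISIMILAR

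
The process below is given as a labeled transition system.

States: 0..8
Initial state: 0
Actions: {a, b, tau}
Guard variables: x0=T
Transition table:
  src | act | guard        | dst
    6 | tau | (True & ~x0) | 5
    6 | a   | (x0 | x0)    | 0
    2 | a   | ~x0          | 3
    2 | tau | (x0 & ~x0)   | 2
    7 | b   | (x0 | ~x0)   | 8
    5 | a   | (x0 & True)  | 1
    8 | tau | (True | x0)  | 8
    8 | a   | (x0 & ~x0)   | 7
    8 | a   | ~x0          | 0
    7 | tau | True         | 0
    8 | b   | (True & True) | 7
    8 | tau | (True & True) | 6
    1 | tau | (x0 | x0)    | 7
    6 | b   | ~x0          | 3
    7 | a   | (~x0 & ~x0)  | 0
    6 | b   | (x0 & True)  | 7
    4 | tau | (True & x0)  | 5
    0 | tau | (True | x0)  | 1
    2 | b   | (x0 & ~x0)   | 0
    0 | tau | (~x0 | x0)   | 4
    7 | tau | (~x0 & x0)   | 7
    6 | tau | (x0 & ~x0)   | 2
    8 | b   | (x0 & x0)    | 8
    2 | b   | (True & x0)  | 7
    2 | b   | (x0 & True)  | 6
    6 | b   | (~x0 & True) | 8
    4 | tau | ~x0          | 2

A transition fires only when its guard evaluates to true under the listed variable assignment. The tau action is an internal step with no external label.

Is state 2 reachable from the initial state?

15 transition(s) survive guard evaluation.
Layer 0: {0}
Layer 1: {1,4}  now seen {0,1,4}
Layer 2: {5,7}  now seen {0,1,4,5,7}
Layer 3: {8}  now seen {0,1,4,5,7,8}
Layer 4: {6}  now seen {0,1,4,5,6,7,8}
Reachable = {0,1,4,5,6,7,8}

Answer: UNREACHABLE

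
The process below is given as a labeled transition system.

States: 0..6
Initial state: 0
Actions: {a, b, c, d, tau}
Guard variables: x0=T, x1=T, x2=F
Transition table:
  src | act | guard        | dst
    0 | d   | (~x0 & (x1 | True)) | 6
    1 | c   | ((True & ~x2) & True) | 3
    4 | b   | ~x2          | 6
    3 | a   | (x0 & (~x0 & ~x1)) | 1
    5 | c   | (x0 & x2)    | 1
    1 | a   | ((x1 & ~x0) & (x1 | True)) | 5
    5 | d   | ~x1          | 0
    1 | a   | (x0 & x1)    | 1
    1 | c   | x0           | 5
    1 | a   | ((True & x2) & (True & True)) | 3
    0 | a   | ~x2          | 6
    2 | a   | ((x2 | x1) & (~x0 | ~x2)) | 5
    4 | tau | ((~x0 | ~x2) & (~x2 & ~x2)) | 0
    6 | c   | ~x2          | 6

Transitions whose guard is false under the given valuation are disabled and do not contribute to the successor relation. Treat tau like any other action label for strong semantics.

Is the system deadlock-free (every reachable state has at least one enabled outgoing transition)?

Reach set: {0,6}
  0: a→6  [1 exit(s)]
  6: c→6  [1 exit(s)]

Answer: DEADLOCK-FREE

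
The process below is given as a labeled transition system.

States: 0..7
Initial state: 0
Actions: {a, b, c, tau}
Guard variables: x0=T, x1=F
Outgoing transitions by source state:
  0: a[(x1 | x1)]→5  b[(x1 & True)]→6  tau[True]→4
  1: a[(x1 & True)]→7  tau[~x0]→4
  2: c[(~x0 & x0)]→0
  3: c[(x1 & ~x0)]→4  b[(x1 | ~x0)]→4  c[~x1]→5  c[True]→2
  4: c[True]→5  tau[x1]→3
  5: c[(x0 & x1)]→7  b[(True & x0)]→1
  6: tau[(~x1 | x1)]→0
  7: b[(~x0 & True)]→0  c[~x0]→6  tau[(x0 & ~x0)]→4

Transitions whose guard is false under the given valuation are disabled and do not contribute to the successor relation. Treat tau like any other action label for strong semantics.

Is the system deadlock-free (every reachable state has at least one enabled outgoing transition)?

R = {0,1,4,5}
  0: tau→4  [1 exit(s)]
  1: ∅  [STUCK]
  4: c→5  [1 exit(s)]
  5: b→1  [1 exit(s)]
Path to 1: tau·c·b

Answer: DEADLOCK at state 1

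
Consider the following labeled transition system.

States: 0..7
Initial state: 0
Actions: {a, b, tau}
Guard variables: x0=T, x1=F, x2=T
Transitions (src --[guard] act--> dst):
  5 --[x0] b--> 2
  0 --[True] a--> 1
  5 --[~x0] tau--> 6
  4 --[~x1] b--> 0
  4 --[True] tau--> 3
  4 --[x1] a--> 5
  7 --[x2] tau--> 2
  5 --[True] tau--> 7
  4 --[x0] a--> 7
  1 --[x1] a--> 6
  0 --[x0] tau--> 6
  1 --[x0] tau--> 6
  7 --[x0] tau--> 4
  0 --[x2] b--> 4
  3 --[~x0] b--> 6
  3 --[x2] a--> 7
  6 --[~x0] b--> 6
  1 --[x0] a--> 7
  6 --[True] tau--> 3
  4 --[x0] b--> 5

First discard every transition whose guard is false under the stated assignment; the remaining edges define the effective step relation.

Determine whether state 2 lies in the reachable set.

After dropping false guards: 15 live edges.
Layer 0: {0}
Layer 1: {1,4,6}  cumulative {0,1,4,6}
Layer 2: {3,5,7}  cumulative {0,1,3,4,5,6,7}
Layer 3: {2}  cumulative {0,1,2,3,4,5,6,7}
Reach set: {0,1,2,3,4,5,6,7}
trace reaching 2: a·a·tau

Answer: REACHABLE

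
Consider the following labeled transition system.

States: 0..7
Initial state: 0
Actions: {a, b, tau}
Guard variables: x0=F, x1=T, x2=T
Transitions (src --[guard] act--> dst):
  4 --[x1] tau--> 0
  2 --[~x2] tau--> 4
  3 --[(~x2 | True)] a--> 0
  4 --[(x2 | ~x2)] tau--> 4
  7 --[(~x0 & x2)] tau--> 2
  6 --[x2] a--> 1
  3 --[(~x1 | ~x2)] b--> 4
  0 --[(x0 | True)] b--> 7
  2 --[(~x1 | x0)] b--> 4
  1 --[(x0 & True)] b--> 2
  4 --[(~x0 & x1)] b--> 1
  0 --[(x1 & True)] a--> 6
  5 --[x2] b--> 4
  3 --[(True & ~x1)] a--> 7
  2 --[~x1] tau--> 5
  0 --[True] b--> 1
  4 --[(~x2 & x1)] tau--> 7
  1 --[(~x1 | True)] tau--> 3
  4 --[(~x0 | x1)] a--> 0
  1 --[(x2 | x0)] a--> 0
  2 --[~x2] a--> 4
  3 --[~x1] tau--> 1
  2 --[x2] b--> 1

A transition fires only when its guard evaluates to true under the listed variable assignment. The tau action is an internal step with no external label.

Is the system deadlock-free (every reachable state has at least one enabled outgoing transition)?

R = {0,1,2,3,6,7}
  0: a→6  b→1  b→7  [3 exit(s)]
  1: a→0  tau→3  [2 exit(s)]
  2: b→1  [1 exit(s)]
  3: a→0  [1 exit(s)]
  6: a→1  [1 exit(s)]
  7: tau→2  [1 exit(s)]

Answer: DEADLOCK-FREE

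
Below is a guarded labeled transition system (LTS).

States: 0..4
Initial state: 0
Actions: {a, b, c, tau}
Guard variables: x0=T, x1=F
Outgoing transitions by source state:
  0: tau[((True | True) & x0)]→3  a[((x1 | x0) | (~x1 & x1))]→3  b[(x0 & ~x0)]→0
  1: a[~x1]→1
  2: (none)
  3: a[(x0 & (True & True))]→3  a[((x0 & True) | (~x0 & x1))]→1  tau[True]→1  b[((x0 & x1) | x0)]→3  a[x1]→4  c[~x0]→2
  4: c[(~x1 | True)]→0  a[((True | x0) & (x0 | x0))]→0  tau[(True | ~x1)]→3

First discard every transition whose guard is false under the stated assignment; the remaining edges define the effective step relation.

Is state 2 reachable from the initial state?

Answer: UNREACHABLE

Analysis:
10 transition(s) survive guard evaluation.
depth 0: {0}
depth 1: {3}  cumulative {0,3}
depth 2: {1}  cumulative {0,1,3}
Reach set: {0,1,3}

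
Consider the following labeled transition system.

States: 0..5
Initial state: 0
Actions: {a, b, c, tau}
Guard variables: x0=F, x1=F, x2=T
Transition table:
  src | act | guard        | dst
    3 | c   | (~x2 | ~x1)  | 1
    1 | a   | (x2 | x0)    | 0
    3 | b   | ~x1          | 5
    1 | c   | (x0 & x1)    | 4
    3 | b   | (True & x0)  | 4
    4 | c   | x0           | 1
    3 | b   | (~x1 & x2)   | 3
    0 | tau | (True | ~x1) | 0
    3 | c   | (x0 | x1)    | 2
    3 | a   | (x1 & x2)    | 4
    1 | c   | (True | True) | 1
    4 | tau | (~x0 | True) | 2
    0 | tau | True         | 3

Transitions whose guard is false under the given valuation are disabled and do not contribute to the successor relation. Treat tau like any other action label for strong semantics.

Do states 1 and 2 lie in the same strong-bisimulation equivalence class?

Bisimulation quotient by refinement:
  P[0] = {{0,1,2,3,4,5}}
  P[1] = {{0,4},{1},{2,5},{3}}
  P[2] = {{0},{1},{2,5},{3},{4}}
stable after 3 split(s): 5 block(s)
1∈{1}, 2∈{2,5}

Answer: NOT BISIMILAR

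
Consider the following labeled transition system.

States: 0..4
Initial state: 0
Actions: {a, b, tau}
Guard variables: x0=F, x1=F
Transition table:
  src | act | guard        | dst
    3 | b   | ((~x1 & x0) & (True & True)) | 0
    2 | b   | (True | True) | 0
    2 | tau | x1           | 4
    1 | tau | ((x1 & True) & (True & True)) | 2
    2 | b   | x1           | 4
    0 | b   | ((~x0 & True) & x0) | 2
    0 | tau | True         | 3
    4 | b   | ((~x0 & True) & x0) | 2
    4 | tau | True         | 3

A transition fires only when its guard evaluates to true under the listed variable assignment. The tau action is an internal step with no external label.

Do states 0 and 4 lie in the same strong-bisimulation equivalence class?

Answer: BISIMILAR

Analysis:
Compute ~ classes (split until stable):
  P[0] = {{0,1,2,3,4}}
  P[1] = {{0,4},{1,3},{2}}
Fixed point at round 2; 3 class(es).
0∈{0,4}, 4∈{0,4}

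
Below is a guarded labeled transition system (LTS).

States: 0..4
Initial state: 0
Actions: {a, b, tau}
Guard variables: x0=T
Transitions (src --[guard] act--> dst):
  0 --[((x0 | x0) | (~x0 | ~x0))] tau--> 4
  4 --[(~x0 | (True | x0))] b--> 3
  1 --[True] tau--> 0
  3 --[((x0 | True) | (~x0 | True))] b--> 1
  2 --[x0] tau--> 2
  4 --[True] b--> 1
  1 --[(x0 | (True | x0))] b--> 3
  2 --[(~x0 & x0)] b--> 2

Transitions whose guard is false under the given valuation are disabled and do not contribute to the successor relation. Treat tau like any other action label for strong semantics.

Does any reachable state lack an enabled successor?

Answer: DEADLOCK-FREE

Working:
R = {0,1,3,4}
  0: tau→4  [1 out]
  1: b→3  tau→0  [2 out]
  3: b→1  [1 out]
  4: b→1  b→3  [2 out]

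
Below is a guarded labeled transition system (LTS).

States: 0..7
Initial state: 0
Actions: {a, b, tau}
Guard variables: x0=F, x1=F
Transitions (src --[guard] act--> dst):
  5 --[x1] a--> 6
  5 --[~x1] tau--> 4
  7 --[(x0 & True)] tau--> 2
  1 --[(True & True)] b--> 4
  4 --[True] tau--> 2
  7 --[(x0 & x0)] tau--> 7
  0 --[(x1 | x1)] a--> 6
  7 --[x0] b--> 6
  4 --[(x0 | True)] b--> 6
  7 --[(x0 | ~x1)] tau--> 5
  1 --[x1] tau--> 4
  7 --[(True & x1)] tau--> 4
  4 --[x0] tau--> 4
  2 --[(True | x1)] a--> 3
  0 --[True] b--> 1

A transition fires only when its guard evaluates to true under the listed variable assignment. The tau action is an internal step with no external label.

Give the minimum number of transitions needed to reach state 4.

Answer: 2

Trace:
Layered search for 4:
  Layer 0: {0}
  Layer 1: {1}
  Layer 2: {4}
depth(4)=2, e.g. b·b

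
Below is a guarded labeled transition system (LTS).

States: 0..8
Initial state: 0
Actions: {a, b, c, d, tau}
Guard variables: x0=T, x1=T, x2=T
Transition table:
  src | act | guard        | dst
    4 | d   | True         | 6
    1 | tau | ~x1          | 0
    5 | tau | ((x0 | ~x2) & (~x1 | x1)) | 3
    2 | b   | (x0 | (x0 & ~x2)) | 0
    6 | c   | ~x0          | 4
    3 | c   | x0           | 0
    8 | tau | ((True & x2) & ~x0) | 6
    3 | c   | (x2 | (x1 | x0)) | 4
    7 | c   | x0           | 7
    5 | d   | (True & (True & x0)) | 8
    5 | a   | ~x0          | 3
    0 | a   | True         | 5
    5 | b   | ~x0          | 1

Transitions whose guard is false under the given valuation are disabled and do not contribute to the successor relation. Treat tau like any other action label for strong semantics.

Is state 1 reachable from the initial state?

8 transition(s) survive guard evaluation.
Layer 0: {0}
Layer 1: {5}  now seen {0,5}
Layer 2: {3,8}  now seen {0,3,5,8}
Layer 3: {4}  now seen {0,3,4,5,8}
Layer 4: {6}  now seen {0,3,4,5,6,8}
Reach set: {0,3,4,5,6,8}

Answer: UNREACHABLE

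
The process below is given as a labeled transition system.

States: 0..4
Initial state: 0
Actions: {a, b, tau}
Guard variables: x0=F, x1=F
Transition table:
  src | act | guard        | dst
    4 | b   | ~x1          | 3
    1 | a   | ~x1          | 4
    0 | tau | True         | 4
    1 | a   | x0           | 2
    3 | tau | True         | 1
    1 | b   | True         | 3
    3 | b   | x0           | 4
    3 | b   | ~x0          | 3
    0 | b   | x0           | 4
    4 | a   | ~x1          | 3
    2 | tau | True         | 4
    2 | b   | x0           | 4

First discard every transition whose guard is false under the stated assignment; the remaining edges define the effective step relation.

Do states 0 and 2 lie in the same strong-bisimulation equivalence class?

Answer: BISIMILAR

Trace:
Compute ~ classes (split until stable):
  round 0: {{0,1,2,3,4}}
  round 1: {{0,2},{1,4},{3}}
  round 2: {{0,2},{1},{3},{4}}
stable after 3 split(s): 4 block(s)
class of 0: {0,2}; class of 2: {0,2}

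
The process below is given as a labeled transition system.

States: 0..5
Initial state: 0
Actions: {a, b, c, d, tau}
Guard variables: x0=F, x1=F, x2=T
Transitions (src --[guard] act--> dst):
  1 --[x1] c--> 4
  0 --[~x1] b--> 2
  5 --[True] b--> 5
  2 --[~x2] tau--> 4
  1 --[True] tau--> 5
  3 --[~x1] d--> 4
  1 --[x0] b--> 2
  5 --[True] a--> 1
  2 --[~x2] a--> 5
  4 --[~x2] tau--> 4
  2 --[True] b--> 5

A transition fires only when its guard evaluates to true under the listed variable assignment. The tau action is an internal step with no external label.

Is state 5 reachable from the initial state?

Answer: REACHABLE

Trace:
6 transition(s) survive guard evaluation.
depth 0: {0}
depth 1: {2}  total {0,2}
depth 2: {5}  total {0,2,5}
depth 3: {1}  total {0,1,2,5}
Reachable = {0,1,2,5}
Path to 5: b·b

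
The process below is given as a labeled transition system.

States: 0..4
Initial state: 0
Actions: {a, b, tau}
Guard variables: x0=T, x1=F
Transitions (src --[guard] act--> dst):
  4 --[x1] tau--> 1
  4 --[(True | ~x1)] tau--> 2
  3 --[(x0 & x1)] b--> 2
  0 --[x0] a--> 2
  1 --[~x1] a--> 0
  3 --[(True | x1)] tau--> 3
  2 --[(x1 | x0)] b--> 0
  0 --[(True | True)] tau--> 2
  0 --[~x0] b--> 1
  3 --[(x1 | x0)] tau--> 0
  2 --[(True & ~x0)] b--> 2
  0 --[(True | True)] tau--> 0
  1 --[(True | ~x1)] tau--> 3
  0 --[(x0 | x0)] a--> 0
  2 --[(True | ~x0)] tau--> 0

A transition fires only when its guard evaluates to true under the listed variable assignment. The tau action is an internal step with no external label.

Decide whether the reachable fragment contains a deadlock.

Answer: DEADLOCK-FREE

Working:
R = {0,2}
  0: a→0  a→2  tau→0  tau→2  [4 exit(s)]
  2: b→0  tau→0  [2 exit(s)]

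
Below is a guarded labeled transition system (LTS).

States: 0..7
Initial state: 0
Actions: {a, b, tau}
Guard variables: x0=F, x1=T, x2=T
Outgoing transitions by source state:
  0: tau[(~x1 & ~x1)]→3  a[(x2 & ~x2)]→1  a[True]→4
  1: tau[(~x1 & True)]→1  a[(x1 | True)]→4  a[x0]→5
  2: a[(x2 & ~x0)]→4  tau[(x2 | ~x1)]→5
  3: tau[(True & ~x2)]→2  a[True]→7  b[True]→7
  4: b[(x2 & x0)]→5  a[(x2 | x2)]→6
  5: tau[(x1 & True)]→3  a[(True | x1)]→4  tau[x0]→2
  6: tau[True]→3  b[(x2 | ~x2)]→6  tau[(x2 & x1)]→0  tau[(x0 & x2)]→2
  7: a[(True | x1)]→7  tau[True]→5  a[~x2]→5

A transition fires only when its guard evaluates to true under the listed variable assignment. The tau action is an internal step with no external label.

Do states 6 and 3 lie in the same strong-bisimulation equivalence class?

Answer: NOT BISIMILAR

Trace:
Refine partition for ~:
  π0 = {{0,1,2,3,4,5,6,7}}
  π1 = {{0,1,4},{2,5,7},{3},{6}}
  π2 = {{0,1},{2},{3},{4},{5},{6},{7}}
stable after 3 split(s): 7 block(s)
6∈{6}, 3∈{3}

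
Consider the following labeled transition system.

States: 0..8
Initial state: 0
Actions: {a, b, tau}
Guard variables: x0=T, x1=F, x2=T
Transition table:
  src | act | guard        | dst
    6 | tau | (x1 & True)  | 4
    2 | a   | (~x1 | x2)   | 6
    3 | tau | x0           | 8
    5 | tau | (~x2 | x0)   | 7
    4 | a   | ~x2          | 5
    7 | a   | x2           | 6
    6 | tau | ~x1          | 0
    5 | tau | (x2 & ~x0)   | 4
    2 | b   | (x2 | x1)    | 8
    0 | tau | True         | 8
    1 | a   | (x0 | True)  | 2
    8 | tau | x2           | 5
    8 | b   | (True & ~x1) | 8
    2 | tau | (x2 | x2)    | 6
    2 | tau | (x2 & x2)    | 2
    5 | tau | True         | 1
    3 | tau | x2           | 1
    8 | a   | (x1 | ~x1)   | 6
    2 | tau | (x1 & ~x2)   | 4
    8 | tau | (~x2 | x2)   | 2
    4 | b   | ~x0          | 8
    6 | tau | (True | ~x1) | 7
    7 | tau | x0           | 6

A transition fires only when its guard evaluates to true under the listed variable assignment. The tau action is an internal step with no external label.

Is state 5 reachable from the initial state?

Answer: REACHABLE

Analysis:
Guard filter leaves 18 enabled edge(s).
Layer 0: {0}
Layer 1: {8}  cumulative {0,8}
Layer 2: {2,5,6}  cumulative {0,2,5,6,8}
Layer 3: {1,7}  cumulative {0,1,2,5,6,7,8}
R = {0,1,2,5,6,7,8}
trace reaching 5: tau·tau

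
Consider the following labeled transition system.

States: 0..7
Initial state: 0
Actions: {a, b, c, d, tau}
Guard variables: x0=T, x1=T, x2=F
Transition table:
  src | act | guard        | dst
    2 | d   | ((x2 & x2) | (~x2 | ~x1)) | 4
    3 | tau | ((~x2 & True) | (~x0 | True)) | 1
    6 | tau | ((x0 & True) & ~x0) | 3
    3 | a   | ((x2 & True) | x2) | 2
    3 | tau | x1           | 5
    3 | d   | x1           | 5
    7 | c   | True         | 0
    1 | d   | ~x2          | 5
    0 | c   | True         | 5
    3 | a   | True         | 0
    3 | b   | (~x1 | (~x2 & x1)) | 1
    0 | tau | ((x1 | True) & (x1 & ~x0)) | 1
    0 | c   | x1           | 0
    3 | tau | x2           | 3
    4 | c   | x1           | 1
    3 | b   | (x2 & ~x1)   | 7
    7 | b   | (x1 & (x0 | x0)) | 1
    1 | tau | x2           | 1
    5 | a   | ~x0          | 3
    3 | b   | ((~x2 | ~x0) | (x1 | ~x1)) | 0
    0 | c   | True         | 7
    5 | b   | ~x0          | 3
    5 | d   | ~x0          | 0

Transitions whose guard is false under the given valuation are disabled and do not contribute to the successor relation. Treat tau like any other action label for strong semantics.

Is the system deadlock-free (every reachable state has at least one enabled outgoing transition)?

Answer: DEADLOCK at state 5

Analysis:
R = {0,1,5,7}
  0: c→0  c→5  c→7  [deg 3]
  1: d→5  [deg 1]
  5: ∅  [STUCK]
  7: b→1  c→0  [deg 2]
witness 5: c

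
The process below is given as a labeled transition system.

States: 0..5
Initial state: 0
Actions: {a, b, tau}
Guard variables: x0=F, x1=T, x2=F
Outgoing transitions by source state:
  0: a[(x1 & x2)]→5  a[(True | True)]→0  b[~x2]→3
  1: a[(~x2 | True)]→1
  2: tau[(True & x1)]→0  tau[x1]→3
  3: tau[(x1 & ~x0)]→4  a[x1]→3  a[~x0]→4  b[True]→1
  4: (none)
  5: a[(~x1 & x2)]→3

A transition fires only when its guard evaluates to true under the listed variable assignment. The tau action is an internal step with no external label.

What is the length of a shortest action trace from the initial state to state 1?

Breadth-first toward 1:
  L0 = {0}
  L1 = {3}
  L2 = {1,4}
1 enters at depth 2; path b·b

Answer: 2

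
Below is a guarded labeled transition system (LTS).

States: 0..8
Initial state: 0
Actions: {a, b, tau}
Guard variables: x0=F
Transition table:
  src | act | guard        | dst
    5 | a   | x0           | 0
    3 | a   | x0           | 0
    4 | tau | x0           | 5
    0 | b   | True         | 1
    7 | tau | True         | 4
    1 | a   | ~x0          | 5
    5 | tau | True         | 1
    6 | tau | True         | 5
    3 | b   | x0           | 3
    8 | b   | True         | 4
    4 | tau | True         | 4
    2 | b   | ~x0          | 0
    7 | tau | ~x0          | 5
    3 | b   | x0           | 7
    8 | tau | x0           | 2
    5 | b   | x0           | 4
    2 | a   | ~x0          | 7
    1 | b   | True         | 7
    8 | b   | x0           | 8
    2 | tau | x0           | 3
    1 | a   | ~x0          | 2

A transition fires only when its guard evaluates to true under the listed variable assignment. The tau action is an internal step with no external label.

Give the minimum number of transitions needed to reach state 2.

Answer: 2

Analysis:
Breadth-first toward 2:
  L0 = {0}
  L1 = {1}
  L2 = {2,5,7}
depth(2)=2, e.g. b·a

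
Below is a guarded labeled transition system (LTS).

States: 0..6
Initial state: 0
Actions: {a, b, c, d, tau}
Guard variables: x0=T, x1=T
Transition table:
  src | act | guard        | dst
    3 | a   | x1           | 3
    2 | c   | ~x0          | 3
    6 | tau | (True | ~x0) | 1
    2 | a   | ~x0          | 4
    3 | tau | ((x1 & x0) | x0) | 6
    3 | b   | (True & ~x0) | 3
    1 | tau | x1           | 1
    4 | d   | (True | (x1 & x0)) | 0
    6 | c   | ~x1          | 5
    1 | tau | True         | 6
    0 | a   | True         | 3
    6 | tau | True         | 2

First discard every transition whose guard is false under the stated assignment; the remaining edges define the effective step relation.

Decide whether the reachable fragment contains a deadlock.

Reachable = {0,1,2,3,6}
  0: a→3  [deg 1]
  1: tau→1  tau→6  [deg 2]
  2: ∅  [no exit]
  3: a→3  tau→6  [deg 2]
  6: tau→1  tau→2  [deg 2]
trace reaching 2: a·tau·tau

Answer: DEADLOCK at state 2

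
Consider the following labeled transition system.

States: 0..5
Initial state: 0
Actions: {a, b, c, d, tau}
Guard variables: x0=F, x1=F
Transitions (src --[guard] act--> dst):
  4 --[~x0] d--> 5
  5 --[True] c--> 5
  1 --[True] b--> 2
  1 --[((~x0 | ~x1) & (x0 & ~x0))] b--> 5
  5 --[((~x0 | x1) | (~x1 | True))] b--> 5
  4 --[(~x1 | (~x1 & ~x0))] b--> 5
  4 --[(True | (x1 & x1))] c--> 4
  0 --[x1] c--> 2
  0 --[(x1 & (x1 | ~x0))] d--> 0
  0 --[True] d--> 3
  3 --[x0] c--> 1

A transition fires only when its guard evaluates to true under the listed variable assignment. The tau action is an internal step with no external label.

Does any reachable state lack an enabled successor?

Answer: DEADLOCK at state 3

Analysis:
Reachable = {0,3}
  0: d→3  [1 out]
  3: ∅  [deadlock]
trace reaching 3: d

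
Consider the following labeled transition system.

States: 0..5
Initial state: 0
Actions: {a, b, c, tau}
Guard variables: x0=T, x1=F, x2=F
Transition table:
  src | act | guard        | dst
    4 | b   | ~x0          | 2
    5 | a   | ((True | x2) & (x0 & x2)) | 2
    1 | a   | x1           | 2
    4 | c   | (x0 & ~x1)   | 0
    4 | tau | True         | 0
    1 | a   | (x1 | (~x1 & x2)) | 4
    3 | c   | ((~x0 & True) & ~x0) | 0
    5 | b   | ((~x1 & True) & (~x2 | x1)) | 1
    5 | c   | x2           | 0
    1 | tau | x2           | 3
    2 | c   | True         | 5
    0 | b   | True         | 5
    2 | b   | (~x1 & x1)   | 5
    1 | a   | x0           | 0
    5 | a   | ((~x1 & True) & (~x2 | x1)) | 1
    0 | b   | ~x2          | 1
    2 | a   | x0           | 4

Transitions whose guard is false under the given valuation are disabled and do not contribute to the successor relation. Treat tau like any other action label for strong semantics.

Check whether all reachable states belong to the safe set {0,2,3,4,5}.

Allowed set {0,2,3,4,5}
Reachable = {0,1,5}
  0: safe
  1: outside
  5: safe
reach 1 via b — violates

Answer: INVARIANT VIOLATED at state 1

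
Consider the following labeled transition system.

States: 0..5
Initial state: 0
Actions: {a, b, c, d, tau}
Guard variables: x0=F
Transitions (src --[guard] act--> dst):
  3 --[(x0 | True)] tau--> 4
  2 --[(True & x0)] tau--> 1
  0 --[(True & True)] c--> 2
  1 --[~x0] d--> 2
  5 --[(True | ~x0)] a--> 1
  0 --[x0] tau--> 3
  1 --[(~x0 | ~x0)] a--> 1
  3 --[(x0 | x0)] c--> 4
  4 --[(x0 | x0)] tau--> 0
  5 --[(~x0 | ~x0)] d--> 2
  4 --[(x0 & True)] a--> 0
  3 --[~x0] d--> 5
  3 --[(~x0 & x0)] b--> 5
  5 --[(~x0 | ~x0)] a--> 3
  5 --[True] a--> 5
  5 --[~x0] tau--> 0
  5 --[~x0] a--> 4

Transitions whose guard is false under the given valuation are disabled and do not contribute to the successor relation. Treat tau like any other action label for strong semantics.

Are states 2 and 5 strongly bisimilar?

Answer: NOT BISIMILAR

Trace:
Bisimulation quotient by refinement:
  π0 = {{0,1,2,3,4,5}}
  π1 = {{0},{1},{2,4},{3},{5}}
5 equivalence class(es) (converged in 2)
class of 2: {2,4}; class of 5: {5}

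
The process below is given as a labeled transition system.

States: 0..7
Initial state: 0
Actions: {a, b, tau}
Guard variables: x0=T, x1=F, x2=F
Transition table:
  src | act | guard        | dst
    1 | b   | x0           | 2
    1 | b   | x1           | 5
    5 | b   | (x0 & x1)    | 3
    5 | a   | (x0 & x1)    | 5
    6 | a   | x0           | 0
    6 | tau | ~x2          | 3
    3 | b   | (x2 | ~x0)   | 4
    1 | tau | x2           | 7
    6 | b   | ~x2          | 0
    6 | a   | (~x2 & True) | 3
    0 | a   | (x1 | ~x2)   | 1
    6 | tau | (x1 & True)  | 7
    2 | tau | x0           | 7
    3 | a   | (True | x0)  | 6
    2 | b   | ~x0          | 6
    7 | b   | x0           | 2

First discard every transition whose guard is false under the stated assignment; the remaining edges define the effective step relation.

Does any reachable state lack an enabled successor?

Answer: DEADLOCK-FREE

Analysis:
R = {0,1,2,7}
  0: a→1  [deg 1]
  1: b→2  [deg 1]
  2: tau→7  [deg 1]
  7: b→2  [deg 1]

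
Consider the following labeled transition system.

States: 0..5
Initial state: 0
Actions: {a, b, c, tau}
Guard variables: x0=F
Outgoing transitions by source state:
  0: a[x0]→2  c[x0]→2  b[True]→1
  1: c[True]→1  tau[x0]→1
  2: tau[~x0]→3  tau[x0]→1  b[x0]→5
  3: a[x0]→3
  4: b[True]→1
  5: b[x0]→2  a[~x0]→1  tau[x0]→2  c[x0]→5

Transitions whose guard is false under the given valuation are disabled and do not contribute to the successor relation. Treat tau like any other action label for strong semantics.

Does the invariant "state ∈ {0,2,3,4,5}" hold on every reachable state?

Inv-set: {0,2,3,4,5}
R = {0,1}
  0: safe
  1: ✗ unsafe
counterexample path to 1: b

Answer: INVARIANT VIOLATED at state 1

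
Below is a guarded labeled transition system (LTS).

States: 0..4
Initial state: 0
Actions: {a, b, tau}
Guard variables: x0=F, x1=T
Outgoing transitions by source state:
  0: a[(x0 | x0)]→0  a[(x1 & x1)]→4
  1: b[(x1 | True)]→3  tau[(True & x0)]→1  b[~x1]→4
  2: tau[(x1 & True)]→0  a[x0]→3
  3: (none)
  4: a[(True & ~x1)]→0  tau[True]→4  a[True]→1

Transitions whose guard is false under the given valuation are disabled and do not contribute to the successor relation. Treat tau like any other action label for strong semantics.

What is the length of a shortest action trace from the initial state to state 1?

Answer: 2

Analysis:
Layered search for 1:
  Layer 0: {0}
  Layer 1: {4}
  Layer 2: {1}
1 enters at depth 2; path a·a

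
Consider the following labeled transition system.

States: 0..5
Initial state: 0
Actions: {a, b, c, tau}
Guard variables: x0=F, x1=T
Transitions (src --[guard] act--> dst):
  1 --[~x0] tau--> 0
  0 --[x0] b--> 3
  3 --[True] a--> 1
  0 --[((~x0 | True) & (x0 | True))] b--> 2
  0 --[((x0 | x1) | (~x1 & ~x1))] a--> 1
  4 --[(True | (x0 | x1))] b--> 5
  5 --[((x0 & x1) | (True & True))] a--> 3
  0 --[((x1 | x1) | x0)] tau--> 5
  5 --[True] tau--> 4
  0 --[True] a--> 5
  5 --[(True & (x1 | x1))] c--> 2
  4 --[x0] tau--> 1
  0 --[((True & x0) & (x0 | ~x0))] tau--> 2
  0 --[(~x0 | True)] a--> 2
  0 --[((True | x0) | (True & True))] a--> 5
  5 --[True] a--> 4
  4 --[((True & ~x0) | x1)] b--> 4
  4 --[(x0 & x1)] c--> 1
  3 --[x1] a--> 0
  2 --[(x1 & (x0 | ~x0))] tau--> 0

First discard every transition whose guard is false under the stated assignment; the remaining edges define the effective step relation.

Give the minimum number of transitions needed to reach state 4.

Answer: 2

Analysis:
Layered search for 4:
  Layer 0: {0}
  Layer 1: {1,2,5}
  Layer 2: {3,4}
depth(4)=2, e.g. a·a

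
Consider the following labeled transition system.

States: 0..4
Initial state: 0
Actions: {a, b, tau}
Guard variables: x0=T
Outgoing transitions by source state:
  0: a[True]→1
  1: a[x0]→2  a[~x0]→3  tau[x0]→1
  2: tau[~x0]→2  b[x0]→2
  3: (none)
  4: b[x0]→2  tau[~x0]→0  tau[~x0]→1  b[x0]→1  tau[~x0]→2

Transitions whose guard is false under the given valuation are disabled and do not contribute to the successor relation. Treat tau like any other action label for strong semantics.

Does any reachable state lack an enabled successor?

Answer: DEADLOCK-FREE

Analysis:
R = {0,1,2}
  0: a→1  [1 exit(s)]
  1: a→2  tau→1  [2 exit(s)]
  2: b→2  [1 exit(s)]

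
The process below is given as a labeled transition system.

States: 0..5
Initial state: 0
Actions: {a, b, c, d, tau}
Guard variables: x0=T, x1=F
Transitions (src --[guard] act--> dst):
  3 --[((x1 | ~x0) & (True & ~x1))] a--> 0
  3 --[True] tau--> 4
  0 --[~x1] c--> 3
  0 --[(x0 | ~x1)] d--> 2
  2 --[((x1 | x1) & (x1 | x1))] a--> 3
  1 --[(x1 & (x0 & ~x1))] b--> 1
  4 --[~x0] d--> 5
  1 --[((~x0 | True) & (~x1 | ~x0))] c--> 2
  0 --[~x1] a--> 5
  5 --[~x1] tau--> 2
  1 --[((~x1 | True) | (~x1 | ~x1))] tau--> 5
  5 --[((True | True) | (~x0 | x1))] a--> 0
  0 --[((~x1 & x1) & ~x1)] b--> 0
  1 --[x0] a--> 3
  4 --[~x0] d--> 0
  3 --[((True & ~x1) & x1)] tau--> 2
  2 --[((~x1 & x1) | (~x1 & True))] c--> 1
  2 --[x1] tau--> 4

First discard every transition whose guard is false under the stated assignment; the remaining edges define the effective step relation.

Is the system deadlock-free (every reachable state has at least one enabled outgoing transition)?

Reach set: {0,1,2,3,4,5}
  0: a→5  c→3  d→2  [3 exit(s)]
  1: a→3  c→2  tau→5  [3 exit(s)]
  2: c→1  [1 exit(s)]
  3: tau→4  [1 exit(s)]
  4: ∅  [STUCK]
  5: a→0  tau→2  [2 exit(s)]
Path to 4: c·tau

Answer: DEADLOCK at state 4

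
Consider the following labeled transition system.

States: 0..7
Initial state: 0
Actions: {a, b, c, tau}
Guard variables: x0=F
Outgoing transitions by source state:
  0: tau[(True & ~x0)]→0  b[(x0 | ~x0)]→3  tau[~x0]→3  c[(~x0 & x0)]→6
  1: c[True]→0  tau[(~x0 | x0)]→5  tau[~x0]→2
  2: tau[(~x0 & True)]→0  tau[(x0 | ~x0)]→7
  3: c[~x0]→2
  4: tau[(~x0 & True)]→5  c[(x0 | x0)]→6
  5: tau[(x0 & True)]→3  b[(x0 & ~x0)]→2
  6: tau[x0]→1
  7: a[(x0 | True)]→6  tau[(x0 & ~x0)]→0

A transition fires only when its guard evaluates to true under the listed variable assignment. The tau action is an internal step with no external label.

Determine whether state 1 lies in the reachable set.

Answer: UNREACHABLE

Trace:
After dropping false guards: 11 live edges.
Layer 0: {0}
Layer 1: {3}  total {0,3}
Layer 2: {2}  total {0,2,3}
Layer 3: {7}  total {0,2,3,7}
Layer 4: {6}  total {0,2,3,6,7}
Reach set: {0,2,3,6,7}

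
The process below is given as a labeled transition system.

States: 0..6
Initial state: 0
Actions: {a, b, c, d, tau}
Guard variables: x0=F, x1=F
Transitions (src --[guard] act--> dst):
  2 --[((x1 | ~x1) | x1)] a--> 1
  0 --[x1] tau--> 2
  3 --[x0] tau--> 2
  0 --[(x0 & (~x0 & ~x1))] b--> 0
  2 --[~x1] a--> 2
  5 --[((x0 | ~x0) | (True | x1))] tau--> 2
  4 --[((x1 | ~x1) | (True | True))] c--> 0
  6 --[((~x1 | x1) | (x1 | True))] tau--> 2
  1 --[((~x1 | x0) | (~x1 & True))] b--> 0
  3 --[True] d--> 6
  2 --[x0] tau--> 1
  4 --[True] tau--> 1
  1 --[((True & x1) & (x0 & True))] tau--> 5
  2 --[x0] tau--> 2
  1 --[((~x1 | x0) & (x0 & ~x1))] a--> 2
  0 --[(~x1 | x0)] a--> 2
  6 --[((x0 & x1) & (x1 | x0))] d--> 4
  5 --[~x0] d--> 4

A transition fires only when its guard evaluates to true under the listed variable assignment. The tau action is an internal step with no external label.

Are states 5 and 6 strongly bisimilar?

Refine partition for ~:
  round 0: {{0,1,2,3,4,5,6}}
  round 1: {{0,2},{1},{3},{4},{5},{6}}
  round 2: {{0},{1},{2},{3},{4},{5},{6}}
7 equivalence class(es) (converged in 3)
class of 5: {5}; class of 6: {6}

Answer: NOT BISIMILAR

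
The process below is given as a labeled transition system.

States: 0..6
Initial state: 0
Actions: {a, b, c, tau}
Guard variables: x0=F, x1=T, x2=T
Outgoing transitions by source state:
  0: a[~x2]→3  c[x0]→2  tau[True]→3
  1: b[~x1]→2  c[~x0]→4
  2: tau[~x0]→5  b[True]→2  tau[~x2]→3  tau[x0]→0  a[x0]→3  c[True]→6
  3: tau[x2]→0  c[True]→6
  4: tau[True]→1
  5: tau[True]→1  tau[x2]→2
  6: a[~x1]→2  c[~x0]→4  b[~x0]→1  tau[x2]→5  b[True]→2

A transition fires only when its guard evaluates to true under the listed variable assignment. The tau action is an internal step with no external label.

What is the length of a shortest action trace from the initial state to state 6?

Breadth-first toward 6:
  depth 0: {0}
  depth 1: {3}
  depth 2: {6}
first hit 6 at d=2 via tau·c

Answer: 2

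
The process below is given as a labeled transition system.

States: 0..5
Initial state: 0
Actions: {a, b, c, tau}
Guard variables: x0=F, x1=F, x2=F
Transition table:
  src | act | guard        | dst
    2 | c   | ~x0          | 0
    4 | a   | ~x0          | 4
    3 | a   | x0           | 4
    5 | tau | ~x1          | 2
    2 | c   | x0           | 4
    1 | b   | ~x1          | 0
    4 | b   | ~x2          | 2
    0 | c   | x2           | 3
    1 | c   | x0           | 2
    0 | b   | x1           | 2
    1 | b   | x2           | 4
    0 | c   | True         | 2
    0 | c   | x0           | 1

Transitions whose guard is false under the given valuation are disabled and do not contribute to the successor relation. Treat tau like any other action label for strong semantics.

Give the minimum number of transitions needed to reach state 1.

Answer: UNREACHABLE

Working:
Layered search for 1:
  L0 = {0}
  L1 = {2}
1 never appears.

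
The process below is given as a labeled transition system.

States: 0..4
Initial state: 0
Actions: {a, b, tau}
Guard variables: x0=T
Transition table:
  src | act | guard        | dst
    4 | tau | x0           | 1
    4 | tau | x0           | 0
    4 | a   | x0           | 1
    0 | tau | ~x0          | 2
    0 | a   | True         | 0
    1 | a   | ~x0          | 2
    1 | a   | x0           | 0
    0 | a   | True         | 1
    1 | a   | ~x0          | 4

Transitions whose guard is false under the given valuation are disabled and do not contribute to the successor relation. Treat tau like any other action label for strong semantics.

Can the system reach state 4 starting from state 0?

Answer: UNREACHABLE

Trace:
Guard filter leaves 6 enabled edge(s).
Layer 0: {0}
Layer 1: {1}  cumulative {0,1}
Reach set: {0,1}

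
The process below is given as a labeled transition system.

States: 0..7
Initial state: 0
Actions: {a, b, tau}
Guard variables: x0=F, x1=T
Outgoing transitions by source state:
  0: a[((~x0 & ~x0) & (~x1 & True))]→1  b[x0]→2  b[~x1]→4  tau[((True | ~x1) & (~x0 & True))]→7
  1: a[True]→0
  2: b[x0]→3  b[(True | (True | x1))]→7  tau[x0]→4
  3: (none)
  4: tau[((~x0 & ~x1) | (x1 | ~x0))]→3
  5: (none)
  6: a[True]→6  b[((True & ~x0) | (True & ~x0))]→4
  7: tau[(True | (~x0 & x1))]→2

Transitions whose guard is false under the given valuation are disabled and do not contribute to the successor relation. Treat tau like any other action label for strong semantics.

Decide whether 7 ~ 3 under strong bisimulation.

Answer: NOT BISIMILAR

Analysis:
Bisimulation quotient by refinement:
  π0 = {{0,1,2,3,4,5,6,7}}
  π1 = {{0,4,7},{1},{2},{3,5},{6}}
  π2 = {{0},{1},{2},{3,5},{4},{6},{7}}
Fixed point at round 3; 7 class(es).
[7]={7}  [3]={3,5}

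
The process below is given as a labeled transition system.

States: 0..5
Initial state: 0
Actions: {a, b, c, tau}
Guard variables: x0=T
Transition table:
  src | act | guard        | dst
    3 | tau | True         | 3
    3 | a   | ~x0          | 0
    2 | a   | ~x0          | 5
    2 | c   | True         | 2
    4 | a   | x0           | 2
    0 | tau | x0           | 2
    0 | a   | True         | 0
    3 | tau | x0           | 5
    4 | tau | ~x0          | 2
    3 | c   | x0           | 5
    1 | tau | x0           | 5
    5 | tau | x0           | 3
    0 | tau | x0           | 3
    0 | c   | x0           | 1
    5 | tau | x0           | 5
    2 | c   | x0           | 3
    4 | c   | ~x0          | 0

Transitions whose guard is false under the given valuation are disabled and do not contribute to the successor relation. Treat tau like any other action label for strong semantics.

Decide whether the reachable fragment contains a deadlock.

Answer: DEADLOCK-FREE

Analysis:
Reach set: {0,1,2,3,5}
  0: a→0  c→1  tau→2  tau→3  [4 exit(s)]
  1: tau→5  [1 exit(s)]
  2: c→2  c→3  [2 exit(s)]
  3: c→5  tau→3  tau→5  [3 exit(s)]
  5: tau→3  tau→5  [2 exit(s)]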